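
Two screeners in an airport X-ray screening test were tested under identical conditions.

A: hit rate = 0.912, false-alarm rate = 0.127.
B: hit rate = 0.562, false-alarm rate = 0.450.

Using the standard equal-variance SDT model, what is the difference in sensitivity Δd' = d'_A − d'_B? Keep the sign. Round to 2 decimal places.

A: z(0.912) = 1.353, z(0.127) = -1.141, d' = 2.494
B: z(0.562) = 0.156, z(0.450) = -0.126, d' = 0.282
Δd' = d'_A − d'_B = 2.494 − 0.282 = 2.212
A has the higher sensitivity.

Δd' = 2.21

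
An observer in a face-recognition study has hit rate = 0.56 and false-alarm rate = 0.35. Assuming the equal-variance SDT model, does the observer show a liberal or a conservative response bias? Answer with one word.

z(H) = 0.151, z(FA) = -0.385
c = −½·(z(H) + z(FA)) = 0.117
c > 0 → conservative criterion (biased toward responding “no”).

conservative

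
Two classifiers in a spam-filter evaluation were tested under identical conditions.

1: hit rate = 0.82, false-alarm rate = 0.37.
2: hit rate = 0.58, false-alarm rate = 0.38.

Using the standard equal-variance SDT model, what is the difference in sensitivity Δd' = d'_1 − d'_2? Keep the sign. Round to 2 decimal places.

1: z(0.82) = 0.915, z(0.37) = -0.332, d' = 1.247
2: z(0.58) = 0.202, z(0.38) = -0.305, d' = 0.507
Δd' = d'_1 − d'_2 = 1.247 − 0.507 = 0.740
1 has the higher sensitivity.

Δd' = 0.74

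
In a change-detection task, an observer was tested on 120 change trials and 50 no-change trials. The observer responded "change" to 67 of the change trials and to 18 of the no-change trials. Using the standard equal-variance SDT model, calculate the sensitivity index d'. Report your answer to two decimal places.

d' = 0.51

H = 67/120 = 0.5583
FA = 18/50 = 0.3600
z(H) = z(0.5583) = 0.1467
z(FA) = z(0.3600) = -0.3585
d' = z(H) − z(FA) = 0.1467 − (-0.3585) = 0.5052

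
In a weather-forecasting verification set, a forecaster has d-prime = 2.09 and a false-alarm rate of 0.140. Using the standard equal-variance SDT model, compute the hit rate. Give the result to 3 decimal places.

z(false-alarm rate) = z(0.140) = -1.0803
z(H) = z(FA) + d' = -1.0803 + 2.09 = 1.0097
hit rate = Φ(1.0097) = 0.8437

hit rate = 0.844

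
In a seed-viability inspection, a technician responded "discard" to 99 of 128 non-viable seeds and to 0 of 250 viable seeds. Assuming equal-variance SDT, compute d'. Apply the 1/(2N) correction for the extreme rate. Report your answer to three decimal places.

d' = 3.628

The false-alarm rate is 0/250 = 0, so apply the 1/(2N) correction: FA → 1/(2·250) = 0.00200.
z(H) = z(0.77344) = 0.7502
z(FA) = z(0.00200) = -2.8782
d' = 0.7502 − (-2.8782) = 3.6284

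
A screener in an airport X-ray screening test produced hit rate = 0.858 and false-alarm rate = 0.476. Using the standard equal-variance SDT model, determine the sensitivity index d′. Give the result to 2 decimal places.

Φ⁻¹(H) = Φ⁻¹(0.858) = 1.071
Φ⁻¹(FA) = Φ⁻¹(0.476) = -0.060
d' = z(H) − z(FA) = 1.071 − (-0.060) = 1.131

d′ = 1.13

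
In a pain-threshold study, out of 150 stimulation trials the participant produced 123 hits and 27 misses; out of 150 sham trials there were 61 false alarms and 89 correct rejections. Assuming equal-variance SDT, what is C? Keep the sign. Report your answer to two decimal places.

C = -0.34

H = 123/150 = 0.8200
FA = 61/150 = 0.4067
z(H) = 0.915
z(FA) = -0.236
c = −½·[z(H) + z(FA)] = −0.5 × (0.915 + (-0.236)) = -0.3395
c < 0: the participant has a liberal response bias.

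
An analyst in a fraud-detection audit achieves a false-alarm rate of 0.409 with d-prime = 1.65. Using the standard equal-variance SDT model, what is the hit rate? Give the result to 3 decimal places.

z(false-alarm rate) = z(0.409) = -0.2301
z(H) = z(FA) + d' = -0.2301 + 1.65 = 1.4199
hit rate = Φ(1.4199) = 0.9222

hit rate = 0.922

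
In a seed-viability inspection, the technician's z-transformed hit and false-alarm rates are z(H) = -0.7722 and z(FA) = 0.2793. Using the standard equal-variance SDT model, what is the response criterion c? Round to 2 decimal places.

c = 0.25

c = −½·[z(H) + z(FA)] = −½·(-0.7722 + 0.2793) = 0.24645
c > 0: the technician has a conservative response bias.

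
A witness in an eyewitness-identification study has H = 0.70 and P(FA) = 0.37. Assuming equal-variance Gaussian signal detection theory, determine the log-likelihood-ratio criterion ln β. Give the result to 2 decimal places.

ln β = -0.08

z(H) = 0.524
z(FA) = -0.332
ln β = −½·[z(H)² − z(FA)²] = −0.5 × (0.275 − 0.110) = -0.0825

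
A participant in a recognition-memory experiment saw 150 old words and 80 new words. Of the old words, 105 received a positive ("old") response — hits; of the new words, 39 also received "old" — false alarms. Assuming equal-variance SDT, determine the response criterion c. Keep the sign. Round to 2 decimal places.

H = 105/150 = 0.7000
FA = 39/80 = 0.4875
z(H) = 0.5244
z(FA) = -0.0313
c = −½·[z(H) + z(FA)] = −0.5 × (0.5244 + (-0.0313)) = -0.24655
c < 0: the participant has a liberal response bias.

c = -0.25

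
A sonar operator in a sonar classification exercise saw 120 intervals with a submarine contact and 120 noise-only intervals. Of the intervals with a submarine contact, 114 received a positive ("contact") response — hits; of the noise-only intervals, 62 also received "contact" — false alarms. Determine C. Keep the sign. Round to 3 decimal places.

H = 114/120 = 0.9500
FA = 62/120 = 0.5167
Φ⁻¹(H) = Φ⁻¹(0.9500) = 1.6449
Φ⁻¹(FA) = Φ⁻¹(0.5167) = 0.0419
c = −½·[z(H) + z(FA)] = −0.5 × (1.6449 + 0.0419) = -0.8434

C = -0.843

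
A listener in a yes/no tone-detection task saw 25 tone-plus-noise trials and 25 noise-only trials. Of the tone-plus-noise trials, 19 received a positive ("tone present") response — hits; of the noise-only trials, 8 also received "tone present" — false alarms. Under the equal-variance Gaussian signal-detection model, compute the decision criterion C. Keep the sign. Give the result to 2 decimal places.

H = 19/25 = 0.7600
FA = 8/25 = 0.3200
Φ⁻¹(H) = Φ⁻¹(0.7600) = 0.706
Φ⁻¹(FA) = Φ⁻¹(0.3200) = -0.468
c = −½·[z(H) + z(FA)] = −0.5 × (0.706 + (-0.468)) = -0.119
c < 0: the listener has a liberal response bias.

C = -0.12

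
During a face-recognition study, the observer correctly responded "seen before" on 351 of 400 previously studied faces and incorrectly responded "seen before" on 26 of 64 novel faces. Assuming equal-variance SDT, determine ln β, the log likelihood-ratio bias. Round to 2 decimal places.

ln β = -0.65

H = 351/400 = 0.8775
FA = 26/64 = 0.4062
z(0.8775) = 1.163, z(0.4062) = -0.237
ln β = −½·[z(H)² − z(FA)²] = −0.5 × (1.353 − 0.056) = -0.6485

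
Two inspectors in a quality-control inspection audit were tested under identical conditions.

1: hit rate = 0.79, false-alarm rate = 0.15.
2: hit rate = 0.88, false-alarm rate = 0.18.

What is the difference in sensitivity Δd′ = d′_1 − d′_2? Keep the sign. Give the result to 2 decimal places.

Δd′ = -0.25

1: z(0.79) = 0.806, z(0.15) = -1.036, d' = 1.842
2: z(0.88) = 1.175, z(0.18) = -0.915, d' = 2.090
Δd' = d'_1 − d'_2 = 1.842 − 2.090 = -0.248
2 has the higher sensitivity.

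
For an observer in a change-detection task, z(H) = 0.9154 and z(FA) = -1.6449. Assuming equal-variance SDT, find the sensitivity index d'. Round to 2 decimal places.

d' = z(H) − z(FA) = 0.9154 − (-1.6449) = 2.5603

d' = 2.56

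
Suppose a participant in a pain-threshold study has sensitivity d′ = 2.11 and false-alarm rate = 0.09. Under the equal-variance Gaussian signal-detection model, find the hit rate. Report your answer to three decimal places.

z(false-alarm rate) = z(0.09) = -1.3408
z(H) = z(FA) + d' = -1.3408 + 2.11 = 0.7692
hit rate = Φ(0.7692) = 0.7791

hit rate = 0.779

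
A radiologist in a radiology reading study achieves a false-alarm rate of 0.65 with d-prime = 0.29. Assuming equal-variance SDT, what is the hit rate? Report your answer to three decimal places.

z(false-alarm rate) = z(0.65) = 0.3853
z(H) = z(FA) + d' = 0.3853 + 0.29 = 0.6753
hit rate = Φ(0.6753) = 0.7503

hit rate = 0.750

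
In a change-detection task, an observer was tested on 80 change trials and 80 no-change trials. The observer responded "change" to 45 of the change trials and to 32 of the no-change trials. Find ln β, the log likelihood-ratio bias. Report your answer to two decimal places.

ln β = 0.02

H = 45/80 = 0.5625
FA = 32/80 = 0.4000
z(H) = 0.157
z(FA) = -0.253
ln β = −½·[z(H)² − z(FA)²] = −0.5 × (0.025 − 0.064) = 0.0195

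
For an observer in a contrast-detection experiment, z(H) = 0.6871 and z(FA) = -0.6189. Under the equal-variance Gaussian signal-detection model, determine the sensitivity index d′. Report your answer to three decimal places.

d′ = 1.306

d' = z(H) − z(FA) = 0.6871 − (-0.6189) = 1.3060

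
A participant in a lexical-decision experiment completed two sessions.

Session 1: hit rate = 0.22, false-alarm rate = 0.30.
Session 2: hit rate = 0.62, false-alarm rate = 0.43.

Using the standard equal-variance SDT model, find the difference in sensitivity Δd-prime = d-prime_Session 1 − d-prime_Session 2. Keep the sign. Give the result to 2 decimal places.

Session 1: z(0.22) = -0.772, z(0.30) = -0.524, d' = -0.248
Session 2: z(0.62) = 0.305, z(0.43) = -0.176, d' = 0.481
Δd' = d'_Session 1 − d'_Session 2 = -0.248 − 0.481 = -0.729
Session 2 has the higher sensitivity.

Δd-prime = -0.73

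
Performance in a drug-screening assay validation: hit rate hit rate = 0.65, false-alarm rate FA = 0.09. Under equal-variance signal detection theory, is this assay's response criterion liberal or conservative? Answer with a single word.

z(H) = 0.385, z(FA) = -1.341
c = −½·(z(H) + z(FA)) = 0.478
c > 0 → conservative criterion (biased toward responding “no”).

conservative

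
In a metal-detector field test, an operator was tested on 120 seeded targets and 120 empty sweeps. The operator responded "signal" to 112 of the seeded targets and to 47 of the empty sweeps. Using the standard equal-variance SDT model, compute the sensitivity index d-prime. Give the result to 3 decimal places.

H = 112/120 = 0.9333
FA = 47/120 = 0.3917
Φ⁻¹(H) = 1.5008
Φ⁻¹(FA) = -0.2749
d' = z(H) − z(FA) = 1.5008 − (-0.2749) = 1.7757

d-prime = 1.776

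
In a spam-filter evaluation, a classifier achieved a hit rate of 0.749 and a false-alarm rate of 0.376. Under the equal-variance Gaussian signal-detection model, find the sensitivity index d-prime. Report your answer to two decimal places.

d-prime = 0.99

z(H) = 0.671
z(FA) = -0.316
d' = z(H) − z(FA) = 0.671 − (-0.316) = 0.987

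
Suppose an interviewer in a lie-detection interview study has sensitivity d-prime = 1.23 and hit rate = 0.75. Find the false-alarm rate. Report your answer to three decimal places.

z(hit rate) = z(0.75) = 0.6745
z(FA) = z(H) − d' = 0.6745 − 1.23 = -0.5555
false-alarm rate = Φ(-0.5555) = 0.2893

false-alarm rate = 0.289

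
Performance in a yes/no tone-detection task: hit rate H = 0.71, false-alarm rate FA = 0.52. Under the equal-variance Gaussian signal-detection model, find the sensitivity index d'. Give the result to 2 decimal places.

d' = 0.50

Φ⁻¹(H) = Φ⁻¹(0.71) = 0.5534
Φ⁻¹(FA) = Φ⁻¹(0.52) = 0.0502
d' = z(H) − z(FA) = 0.5534 − 0.0502 = 0.5032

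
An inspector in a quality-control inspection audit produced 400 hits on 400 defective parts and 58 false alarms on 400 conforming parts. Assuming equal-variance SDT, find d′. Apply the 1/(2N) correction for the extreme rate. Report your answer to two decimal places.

d′ = 4.08

The hit rate is 400/400 = 1, so apply the 1/(2N) correction: H → 1 − 1/(2·400) = 0.99875.
z(H) = z(0.99875) = 3.023
z(FA) = z(0.14500) = -1.058
d' = 3.023 − (-1.058) = 4.081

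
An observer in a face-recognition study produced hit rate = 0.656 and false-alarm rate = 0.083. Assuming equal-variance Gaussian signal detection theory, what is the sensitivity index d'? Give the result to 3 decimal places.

d' = 1.787

Φ⁻¹(0.656) = 0.4016, Φ⁻¹(0.083) = -1.3852
d' = z(H) − z(FA) = 0.4016 − (-1.3852) = 1.7868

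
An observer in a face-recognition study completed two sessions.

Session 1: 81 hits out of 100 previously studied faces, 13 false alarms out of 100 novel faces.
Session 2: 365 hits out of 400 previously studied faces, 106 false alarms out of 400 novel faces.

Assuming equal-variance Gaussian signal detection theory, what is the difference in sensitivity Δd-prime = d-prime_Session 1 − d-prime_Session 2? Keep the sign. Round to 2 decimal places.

Δd-prime = 0.02

Session 1: z(0.8100) = 0.878, z(0.1300) = -1.126, d' = 2.004
Session 2: z(0.9125) = 1.356, z(0.2650) = -0.628, d' = 1.984
Δd' = d'_Session 1 − d'_Session 2 = 2.004 − 1.984 = 0.020
Session 1 has the higher sensitivity.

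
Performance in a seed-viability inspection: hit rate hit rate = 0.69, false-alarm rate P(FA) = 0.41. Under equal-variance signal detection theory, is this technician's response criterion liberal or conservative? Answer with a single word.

z(H) = 0.496, z(FA) = -0.228
c = −½·(z(H) + z(FA)) = -0.134
c < 0 → liberal criterion (biased toward responding “yes”).

liberal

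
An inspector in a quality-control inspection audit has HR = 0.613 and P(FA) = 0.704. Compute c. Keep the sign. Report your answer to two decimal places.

c = -0.41

z(H) = z(0.613) = 0.2871
z(FA) = z(0.704) = 0.5359
c = −½·[z(H) + z(FA)] = −0.5 × (0.2871 + 0.5359) = -0.4115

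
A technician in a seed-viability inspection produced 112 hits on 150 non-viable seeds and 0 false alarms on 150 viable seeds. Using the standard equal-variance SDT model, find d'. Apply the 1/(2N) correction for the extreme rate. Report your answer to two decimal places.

The false-alarm rate is 0/150 = 0, so apply the 1/(2N) correction: FA → 1/(2·150) = 0.00333.
z(H) = z(0.74667) = 0.664
z(FA) = z(0.00333) = -2.713
d' = 0.664 − (-2.713) = 3.377

d' = 3.38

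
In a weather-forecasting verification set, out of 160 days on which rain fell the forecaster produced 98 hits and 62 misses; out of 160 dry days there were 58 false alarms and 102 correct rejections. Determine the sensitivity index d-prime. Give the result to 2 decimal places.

d-prime = 0.64

H = 98/160 = 0.6125
FA = 58/160 = 0.3625
Φ⁻¹(0.6125) = 0.286, Φ⁻¹(0.3625) = -0.352
d' = z(H) − z(FA) = 0.286 − (-0.352) = 0.638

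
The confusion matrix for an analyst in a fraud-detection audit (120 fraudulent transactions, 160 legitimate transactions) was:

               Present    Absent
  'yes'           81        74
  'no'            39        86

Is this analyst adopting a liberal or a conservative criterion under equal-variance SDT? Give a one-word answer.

z(H) = 0.454, z(FA) = -0.094
c = −½·(z(H) + z(FA)) = -0.180
c < 0 → liberal criterion (biased toward responding “yes”).

liberal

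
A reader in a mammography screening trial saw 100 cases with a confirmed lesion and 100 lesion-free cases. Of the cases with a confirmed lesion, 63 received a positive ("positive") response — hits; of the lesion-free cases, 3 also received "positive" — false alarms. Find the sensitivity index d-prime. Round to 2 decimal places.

H = 63/100 = 0.6300
FA = 3/100 = 0.0300
z(H) = 0.3319
z(FA) = -1.8808
d' = z(H) − z(FA) = 0.3319 − (-1.8808) = 2.2127

d-prime = 2.21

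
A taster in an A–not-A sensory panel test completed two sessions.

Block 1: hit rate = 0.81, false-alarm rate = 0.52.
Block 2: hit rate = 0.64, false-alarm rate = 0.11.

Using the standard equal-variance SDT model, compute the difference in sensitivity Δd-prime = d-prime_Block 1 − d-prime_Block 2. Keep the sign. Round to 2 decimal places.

Block 1: z(0.81) = 0.878, z(0.52) = 0.050, d' = 0.828
Block 2: z(0.64) = 0.358, z(0.11) = -1.227, d' = 1.585
Δd' = d'_Block 1 − d'_Block 2 = 0.828 − 1.585 = -0.757
Block 2 has the higher sensitivity.

Δd-prime = -0.76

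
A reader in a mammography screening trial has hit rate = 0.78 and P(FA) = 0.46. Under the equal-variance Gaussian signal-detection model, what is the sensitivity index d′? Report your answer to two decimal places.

d′ = 0.87

Φ⁻¹(0.78) = 0.7722, Φ⁻¹(0.46) = -0.1004
d' = z(H) − z(FA) = 0.7722 − (-0.1004) = 0.8726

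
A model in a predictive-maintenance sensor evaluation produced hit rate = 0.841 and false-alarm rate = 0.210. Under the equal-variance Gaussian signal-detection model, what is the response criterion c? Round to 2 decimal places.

c = -0.10

Φ⁻¹(0.841) = 0.9986, Φ⁻¹(0.210) = -0.8064
c = −½·[z(H) + z(FA)] = −0.5 × (0.9986 + (-0.8064)) = -0.0961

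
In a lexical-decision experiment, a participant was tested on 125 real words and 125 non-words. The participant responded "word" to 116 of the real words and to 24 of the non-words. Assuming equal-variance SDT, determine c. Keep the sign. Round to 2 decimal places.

H = 116/125 = 0.9280
FA = 24/125 = 0.1920
z(H) = z(0.9280) = 1.461
z(FA) = z(0.1920) = -0.871
c = −½·[z(H) + z(FA)] = −0.5 × (1.461 + (-0.871)) = -0.295

c = -0.30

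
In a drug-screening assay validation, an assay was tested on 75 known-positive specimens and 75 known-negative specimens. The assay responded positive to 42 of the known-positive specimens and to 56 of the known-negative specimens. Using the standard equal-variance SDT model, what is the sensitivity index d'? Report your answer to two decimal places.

H = 42/75 = 0.5600
FA = 56/75 = 0.7467
Φ⁻¹(H) = Φ⁻¹(0.5600) = 0.151
Φ⁻¹(FA) = Φ⁻¹(0.7467) = 0.664
d' = z(H) − z(FA) = 0.151 − 0.664 = -0.513

d' = -0.51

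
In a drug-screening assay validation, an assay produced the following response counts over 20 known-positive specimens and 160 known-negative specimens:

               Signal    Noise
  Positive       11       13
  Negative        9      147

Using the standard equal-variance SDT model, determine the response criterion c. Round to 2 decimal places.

c = 0.64

H = 11/20 = 0.5500
FA = 13/160 = 0.0813
Φ⁻¹(0.5500) = 0.126, Φ⁻¹(0.0813) = -1.396
c = −½·[z(H) + z(FA)] = −0.5 × (0.126 + (-1.396)) = 0.635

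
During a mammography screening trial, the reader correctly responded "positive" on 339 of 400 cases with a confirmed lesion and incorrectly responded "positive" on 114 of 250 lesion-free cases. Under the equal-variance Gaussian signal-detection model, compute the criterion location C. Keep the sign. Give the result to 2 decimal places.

H = 339/400 = 0.8475
FA = 114/250 = 0.4560
Φ⁻¹(H) = Φ⁻¹(0.8475) = 1.0258
Φ⁻¹(FA) = Φ⁻¹(0.4560) = -0.1105
c = −½·[z(H) + z(FA)] = −0.5 × (1.0258 + (-0.1105)) = -0.45765
c < 0: the reader has a liberal response bias.

C = -0.46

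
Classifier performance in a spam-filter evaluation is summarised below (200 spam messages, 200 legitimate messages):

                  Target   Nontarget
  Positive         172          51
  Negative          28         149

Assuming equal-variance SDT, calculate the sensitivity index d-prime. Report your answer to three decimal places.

d-prime = 1.739

H = 172/200 = 0.8600
FA = 51/200 = 0.2550
z(H) = z(0.8600) = 1.0803
z(FA) = z(0.2550) = -0.6588
d' = z(H) − z(FA) = 1.0803 − (-0.6588) = 1.7391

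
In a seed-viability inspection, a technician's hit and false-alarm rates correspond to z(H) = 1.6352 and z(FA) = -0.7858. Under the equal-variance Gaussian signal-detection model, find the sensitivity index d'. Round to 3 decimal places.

d' = 2.421

d' = z(H) − z(FA) = 1.6352 − (-0.7858) = 2.4210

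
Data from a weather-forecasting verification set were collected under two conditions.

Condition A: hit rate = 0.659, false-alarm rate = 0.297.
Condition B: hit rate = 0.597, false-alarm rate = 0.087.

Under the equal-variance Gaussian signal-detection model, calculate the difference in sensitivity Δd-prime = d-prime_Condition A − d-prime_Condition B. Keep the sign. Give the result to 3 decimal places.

Δd-prime = -0.662

Condition A: z(0.659) = 0.4097, z(0.297) = -0.5330, d' = 0.9427
Condition B: z(0.597) = 0.2456, z(0.087) = -1.3595, d' = 1.6051
Δd' = d'_Condition A − d'_Condition B = 0.9427 − 1.6051 = -0.6624
Condition B has the higher sensitivity.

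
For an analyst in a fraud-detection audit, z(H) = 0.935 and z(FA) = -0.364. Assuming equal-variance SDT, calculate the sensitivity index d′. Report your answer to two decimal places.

d′ = 1.30

d' = z(H) − z(FA) = 0.935 − (-0.364) = 1.299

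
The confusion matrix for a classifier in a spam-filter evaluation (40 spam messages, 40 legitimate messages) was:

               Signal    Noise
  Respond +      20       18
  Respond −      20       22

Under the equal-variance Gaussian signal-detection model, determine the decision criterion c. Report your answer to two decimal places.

H = 20/40 = 0.5000
FA = 18/40 = 0.4500
z(H) = z(0.5000) = 0.0000
z(FA) = z(0.4500) = -0.1257
c = −½·[z(H) + z(FA)] = −0.5 × (0.0000 + (-0.1257)) = 0.06285
c > 0: the classifier has a conservative response bias.

c = 0.06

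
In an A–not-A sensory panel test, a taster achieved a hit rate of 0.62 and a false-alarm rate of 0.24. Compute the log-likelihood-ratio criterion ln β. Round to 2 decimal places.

z(0.62) = 0.305, z(0.24) = -0.706
ln β = −½·[z(H)² − z(FA)²] = −0.5 × (0.093 − 0.498) = 0.2025

ln β = 0.20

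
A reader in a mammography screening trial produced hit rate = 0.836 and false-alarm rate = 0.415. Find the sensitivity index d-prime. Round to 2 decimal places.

z(H) = z(0.836) = 0.978
z(FA) = z(0.415) = -0.215
d' = z(H) − z(FA) = 0.978 − (-0.215) = 1.193

d-prime = 1.19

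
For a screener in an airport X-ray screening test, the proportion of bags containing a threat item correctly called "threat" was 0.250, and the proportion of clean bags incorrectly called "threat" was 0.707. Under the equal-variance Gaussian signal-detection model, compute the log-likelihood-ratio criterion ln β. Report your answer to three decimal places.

z(H) = z(0.250) = -0.6745
z(FA) = z(0.707) = 0.5446
ln β = −½·[z(H)² − z(FA)²] = −0.5 × (0.4550 − 0.2966) = -0.0792

ln β = -0.079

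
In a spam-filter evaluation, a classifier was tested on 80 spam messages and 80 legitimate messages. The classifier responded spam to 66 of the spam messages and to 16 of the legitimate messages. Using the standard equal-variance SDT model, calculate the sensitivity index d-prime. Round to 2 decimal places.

H = 66/80 = 0.8250
FA = 16/80 = 0.2000
z(0.8250) = 0.9346, z(0.2000) = -0.8416
d' = z(H) − z(FA) = 0.9346 − (-0.8416) = 1.7762

d-prime = 1.78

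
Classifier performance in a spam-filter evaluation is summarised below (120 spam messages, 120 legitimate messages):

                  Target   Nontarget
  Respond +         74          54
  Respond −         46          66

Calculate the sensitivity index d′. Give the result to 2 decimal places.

H = 74/120 = 0.6167
FA = 54/120 = 0.4500
z(H) = z(0.6167) = 0.2968
z(FA) = z(0.4500) = -0.1257
d' = z(H) − z(FA) = 0.2968 − (-0.1257) = 0.4225

d′ = 0.42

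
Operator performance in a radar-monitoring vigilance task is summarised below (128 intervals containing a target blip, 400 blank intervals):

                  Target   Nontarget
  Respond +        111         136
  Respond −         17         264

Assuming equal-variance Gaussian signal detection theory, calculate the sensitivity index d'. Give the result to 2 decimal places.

H = 111/128 = 0.8672
FA = 136/400 = 0.3400
Φ⁻¹(H) = Φ⁻¹(0.8672) = 1.1133
Φ⁻¹(FA) = Φ⁻¹(0.3400) = -0.4125
d' = z(H) − z(FA) = 1.1133 − (-0.4125) = 1.5258

d' = 1.53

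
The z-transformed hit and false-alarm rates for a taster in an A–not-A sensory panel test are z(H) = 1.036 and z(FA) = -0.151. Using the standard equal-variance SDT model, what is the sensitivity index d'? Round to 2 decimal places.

d' = z(H) − z(FA) = 1.036 − (-0.151) = 1.187

d' = 1.19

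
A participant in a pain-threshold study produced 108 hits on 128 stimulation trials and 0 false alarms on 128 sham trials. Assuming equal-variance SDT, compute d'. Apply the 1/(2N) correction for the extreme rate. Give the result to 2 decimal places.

The false-alarm rate is 0/128 = 0, so apply the 1/(2N) correction: FA → 1/(2·128) = 0.00391.
z(H) = z(0.84375) = 1.010
z(FA) = z(0.00391) = -2.660
d' = 1.010 − (-2.660) = 3.670

d' = 3.67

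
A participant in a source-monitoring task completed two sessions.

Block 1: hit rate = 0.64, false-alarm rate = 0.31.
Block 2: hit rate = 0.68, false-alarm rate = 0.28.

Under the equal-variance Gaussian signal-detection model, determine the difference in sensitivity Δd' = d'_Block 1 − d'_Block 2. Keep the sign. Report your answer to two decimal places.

Δd' = -0.20

Block 1: z(0.64) = 0.358, z(0.31) = -0.496, d' = 0.854
Block 2: z(0.68) = 0.468, z(0.28) = -0.583, d' = 1.051
Δd' = d'_Block 1 − d'_Block 2 = 0.854 − 1.051 = -0.197
Block 2 has the higher sensitivity.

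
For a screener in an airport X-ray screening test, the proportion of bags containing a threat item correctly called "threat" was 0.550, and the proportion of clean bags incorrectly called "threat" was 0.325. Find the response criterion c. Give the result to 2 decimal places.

c = 0.16

z(0.550) = 0.126, z(0.325) = -0.454
c = −½·[z(H) + z(FA)] = −0.5 × (0.126 + (-0.454)) = 0.164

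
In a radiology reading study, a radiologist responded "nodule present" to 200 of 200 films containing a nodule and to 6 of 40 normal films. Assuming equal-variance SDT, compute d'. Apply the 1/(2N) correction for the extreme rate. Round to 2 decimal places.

d' = 3.84

The hit rate is 200/200 = 1, so apply the 1/(2N) correction: H → 1 − 1/(2·200) = 0.99750.
z(H) = z(0.99750) = 2.807
z(FA) = z(0.15000) = -1.036
d' = 2.807 − (-1.036) = 3.843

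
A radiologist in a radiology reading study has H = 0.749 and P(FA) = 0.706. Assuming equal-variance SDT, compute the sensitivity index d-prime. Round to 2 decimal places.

z(H) = 0.6713
z(FA) = 0.5417
d' = z(H) − z(FA) = 0.6713 − 0.5417 = 0.1296

d-prime = 0.13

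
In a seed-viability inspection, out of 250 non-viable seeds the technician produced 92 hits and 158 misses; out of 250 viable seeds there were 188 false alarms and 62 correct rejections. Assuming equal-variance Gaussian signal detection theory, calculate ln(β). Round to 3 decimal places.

ln β = 0.175

H = 92/250 = 0.3680
FA = 188/250 = 0.7520
z(H) = z(0.3680) = -0.3372
z(FA) = z(0.7520) = 0.6808
ln β = −½·[z(H)² − z(FA)²] = −0.5 × (0.1137 − 0.4635) = 0.1749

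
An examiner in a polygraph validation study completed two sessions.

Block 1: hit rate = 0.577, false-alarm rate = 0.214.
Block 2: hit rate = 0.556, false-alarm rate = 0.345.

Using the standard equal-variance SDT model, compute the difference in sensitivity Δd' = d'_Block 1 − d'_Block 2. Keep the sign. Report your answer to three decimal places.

Δd' = 0.447

Block 1: z(0.577) = 0.1942, z(0.214) = -0.7926, d' = 0.9868
Block 2: z(0.556) = 0.1408, z(0.345) = -0.3989, d' = 0.5397
Δd' = d'_Block 1 − d'_Block 2 = 0.9868 − 0.5397 = 0.4471
Block 1 has the higher sensitivity.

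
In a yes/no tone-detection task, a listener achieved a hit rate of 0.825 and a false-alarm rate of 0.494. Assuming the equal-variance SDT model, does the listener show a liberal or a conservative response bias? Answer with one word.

z(H) = 0.935, z(FA) = -0.015
c = −½·(z(H) + z(FA)) = -0.460
c < 0 → liberal criterion (biased toward responding “yes”).

liberal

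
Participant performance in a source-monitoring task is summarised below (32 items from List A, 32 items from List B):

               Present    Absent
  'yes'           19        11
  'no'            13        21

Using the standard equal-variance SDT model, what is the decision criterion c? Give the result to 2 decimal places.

c = 0.08

H = 19/32 = 0.5938
FA = 11/32 = 0.3438
z(H) = 0.237
z(FA) = -0.402
c = −½·[z(H) + z(FA)] = −0.5 × (0.237 + (-0.402)) = 0.0825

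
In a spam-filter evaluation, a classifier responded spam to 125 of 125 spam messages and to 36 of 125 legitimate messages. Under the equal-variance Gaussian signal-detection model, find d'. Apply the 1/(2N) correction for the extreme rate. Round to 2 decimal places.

d' = 3.21

The hit rate is 125/125 = 1, so apply the 1/(2N) correction: H → 1 − 1/(2·125) = 0.99600.
z(H) = z(0.99600) = 2.652
z(FA) = z(0.28800) = -0.559
d' = 2.652 − (-0.559) = 3.211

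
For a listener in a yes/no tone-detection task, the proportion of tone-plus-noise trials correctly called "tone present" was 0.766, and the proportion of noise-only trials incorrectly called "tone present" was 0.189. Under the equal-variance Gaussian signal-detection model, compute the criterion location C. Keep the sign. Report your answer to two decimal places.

C = 0.08

Φ⁻¹(H) = Φ⁻¹(0.766) = 0.7257
Φ⁻¹(FA) = Φ⁻¹(0.189) = -0.8816
c = −½·[z(H) + z(FA)] = −0.5 × (0.7257 + (-0.8816)) = 0.07795
c > 0: the listener has a conservative response bias.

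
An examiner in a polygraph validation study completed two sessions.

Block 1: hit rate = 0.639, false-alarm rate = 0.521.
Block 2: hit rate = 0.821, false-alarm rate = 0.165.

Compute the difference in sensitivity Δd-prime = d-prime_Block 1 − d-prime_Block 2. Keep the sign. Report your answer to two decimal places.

Δd-prime = -1.59

Block 1: z(0.639) = 0.356, z(0.521) = 0.053, d' = 0.303
Block 2: z(0.821) = 0.919, z(0.165) = -0.974, d' = 1.893
Δd' = d'_Block 1 − d'_Block 2 = 0.303 − 1.893 = -1.590
Block 2 has the higher sensitivity.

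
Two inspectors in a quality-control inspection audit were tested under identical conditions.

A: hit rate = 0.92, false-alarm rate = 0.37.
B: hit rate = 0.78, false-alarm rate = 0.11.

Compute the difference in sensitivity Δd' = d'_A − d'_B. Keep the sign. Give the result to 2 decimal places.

Δd' = -0.26

A: z(0.92) = 1.405, z(0.37) = -0.332, d' = 1.737
B: z(0.78) = 0.772, z(0.11) = -1.227, d' = 1.999
Δd' = d'_A − d'_B = 1.737 − 1.999 = -0.262
B has the higher sensitivity.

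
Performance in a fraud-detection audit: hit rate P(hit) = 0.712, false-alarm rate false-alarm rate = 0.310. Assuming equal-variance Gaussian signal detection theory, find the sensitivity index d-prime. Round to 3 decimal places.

d-prime = 1.055

z(H) = z(0.712) = 0.5592
z(FA) = z(0.310) = -0.4959
d' = z(H) − z(FA) = 0.5592 − (-0.4959) = 1.0551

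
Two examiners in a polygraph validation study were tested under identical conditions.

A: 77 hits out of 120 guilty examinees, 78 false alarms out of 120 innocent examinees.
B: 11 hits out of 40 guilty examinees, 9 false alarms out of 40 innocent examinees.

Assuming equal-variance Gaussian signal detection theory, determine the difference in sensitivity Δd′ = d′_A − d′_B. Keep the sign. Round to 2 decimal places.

A: z(0.6417) = 0.363, z(0.6500) = 0.385, d' = -0.022
B: z(0.2750) = -0.598, z(0.2250) = -0.755, d' = 0.157
Δd' = d'_A − d'_B = -0.022 − 0.157 = -0.179
B has the higher sensitivity.

Δd′ = -0.18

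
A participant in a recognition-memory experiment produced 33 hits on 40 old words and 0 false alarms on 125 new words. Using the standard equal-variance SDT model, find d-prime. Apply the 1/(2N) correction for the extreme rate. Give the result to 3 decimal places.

d-prime = 3.587

The false-alarm rate is 0/125 = 0, so apply the 1/(2N) correction: FA → 1/(2·125) = 0.00400.
z(H) = z(0.82500) = 0.9346
z(FA) = z(0.00400) = -2.6521
d' = 0.9346 − (-2.6521) = 3.5867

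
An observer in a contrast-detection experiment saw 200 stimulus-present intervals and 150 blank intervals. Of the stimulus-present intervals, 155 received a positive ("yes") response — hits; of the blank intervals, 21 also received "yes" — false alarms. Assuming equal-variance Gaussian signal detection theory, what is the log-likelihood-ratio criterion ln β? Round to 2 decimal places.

ln β = 0.30

H = 155/200 = 0.7750
FA = 21/150 = 0.1400
z(H) = 0.755
z(FA) = -1.080
ln β = −½·[z(H)² − z(FA)²] = −0.5 × (0.570 − 1.166) = 0.298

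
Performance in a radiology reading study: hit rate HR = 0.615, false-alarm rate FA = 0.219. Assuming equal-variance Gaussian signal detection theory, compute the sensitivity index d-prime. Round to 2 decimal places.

d-prime = 1.07

z(0.615) = 0.292, z(0.219) = -0.776
d' = z(H) − z(FA) = 0.292 − (-0.776) = 1.068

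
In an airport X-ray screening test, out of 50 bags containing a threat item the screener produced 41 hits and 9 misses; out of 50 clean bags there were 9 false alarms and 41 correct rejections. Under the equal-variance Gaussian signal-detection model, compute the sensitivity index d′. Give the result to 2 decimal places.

H = 41/50 = 0.8200
FA = 9/50 = 0.1800
Φ⁻¹(H) = 0.915
Φ⁻¹(FA) = -0.915
d' = z(H) − z(FA) = 0.915 − (-0.915) = 1.830

d′ = 1.83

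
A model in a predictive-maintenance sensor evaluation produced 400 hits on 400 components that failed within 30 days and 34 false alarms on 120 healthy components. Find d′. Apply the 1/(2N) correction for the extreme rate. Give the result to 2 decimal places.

d′ = 3.60

The hit rate is 400/400 = 1, so apply the 1/(2N) correction: H → 1 − 1/(2·400) = 0.99875.
z(H) = z(0.99875) = 3.023
z(FA) = z(0.28333) = -0.573
d' = 3.023 − (-0.573) = 3.596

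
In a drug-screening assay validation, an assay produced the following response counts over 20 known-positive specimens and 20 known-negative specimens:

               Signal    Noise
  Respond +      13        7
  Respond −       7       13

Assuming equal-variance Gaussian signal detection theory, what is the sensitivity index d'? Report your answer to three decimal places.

H = 13/20 = 0.6500
FA = 7/20 = 0.3500
z(0.6500) = 0.3853, z(0.3500) = -0.3853
d' = z(H) − z(FA) = 0.3853 − (-0.3853) = 0.7706

d' = 0.771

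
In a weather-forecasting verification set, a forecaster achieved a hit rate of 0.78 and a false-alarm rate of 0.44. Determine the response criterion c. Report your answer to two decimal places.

c = -0.31

z(H) = 0.772
z(FA) = -0.151
c = −½·[z(H) + z(FA)] = −0.5 × (0.772 + (-0.151)) = -0.3105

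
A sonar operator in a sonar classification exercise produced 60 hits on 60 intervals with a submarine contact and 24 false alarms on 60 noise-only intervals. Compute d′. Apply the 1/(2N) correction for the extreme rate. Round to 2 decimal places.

The hit rate is 60/60 = 1, so apply the 1/(2N) correction: H → 1 − 1/(2·60) = 0.99167.
z(H) = z(0.99167) = 2.394
z(FA) = z(0.40000) = -0.253
d' = 2.394 − (-0.253) = 2.647

d′ = 2.65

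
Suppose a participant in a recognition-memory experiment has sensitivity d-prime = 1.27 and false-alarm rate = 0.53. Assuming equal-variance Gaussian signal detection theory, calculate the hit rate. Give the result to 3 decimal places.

hit rate = 0.911

z(false-alarm rate) = z(0.53) = 0.0753
z(H) = z(FA) + d' = 0.0753 + 1.27 = 1.3453
hit rate = Φ(1.3453) = 0.9107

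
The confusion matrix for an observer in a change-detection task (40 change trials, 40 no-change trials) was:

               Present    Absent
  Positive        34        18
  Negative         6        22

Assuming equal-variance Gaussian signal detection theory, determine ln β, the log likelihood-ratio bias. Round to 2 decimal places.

ln β = -0.53

H = 34/40 = 0.8500
FA = 18/40 = 0.4500
z(H) = z(0.8500) = 1.036
z(FA) = z(0.4500) = -0.126
ln β = −½·[z(H)² − z(FA)²] = −0.5 × (1.073 − 0.016) = -0.5285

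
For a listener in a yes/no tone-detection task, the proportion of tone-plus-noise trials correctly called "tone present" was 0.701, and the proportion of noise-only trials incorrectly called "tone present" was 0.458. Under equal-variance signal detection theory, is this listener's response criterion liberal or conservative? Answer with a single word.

liberal

z(H) = 0.527, z(FA) = -0.105
c = −½·(z(H) + z(FA)) = -0.211
c < 0 → liberal criterion (biased toward responding “yes”).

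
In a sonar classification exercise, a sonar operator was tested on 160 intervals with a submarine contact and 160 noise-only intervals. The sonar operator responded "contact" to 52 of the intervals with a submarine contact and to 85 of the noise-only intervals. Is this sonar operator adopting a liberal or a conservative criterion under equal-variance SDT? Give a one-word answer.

z(H) = -0.454, z(FA) = 0.078
c = −½·(z(H) + z(FA)) = 0.188
c > 0 → conservative criterion (biased toward responding “no”).

conservative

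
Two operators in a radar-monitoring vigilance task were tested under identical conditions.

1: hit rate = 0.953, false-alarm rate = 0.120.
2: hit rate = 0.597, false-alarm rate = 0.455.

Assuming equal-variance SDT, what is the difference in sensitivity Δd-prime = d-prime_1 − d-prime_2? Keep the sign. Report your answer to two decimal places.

Δd-prime = 2.49

1: z(0.953) = 1.675, z(0.120) = -1.175, d' = 2.850
2: z(0.597) = 0.246, z(0.455) = -0.113, d' = 0.359
Δd' = d'_1 − d'_2 = 2.850 − 0.359 = 2.491
1 has the higher sensitivity.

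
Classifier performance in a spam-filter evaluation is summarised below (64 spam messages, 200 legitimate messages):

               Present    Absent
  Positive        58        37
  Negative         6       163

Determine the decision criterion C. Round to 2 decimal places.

C = -0.21

H = 58/64 = 0.9062
FA = 37/200 = 0.1850
z(H) = z(0.9062) = 1.3177
z(FA) = z(0.1850) = -0.8965
c = −½·[z(H) + z(FA)] = −0.5 × (1.3177 + (-0.8965)) = -0.2106
c < 0: the classifier has a liberal response bias.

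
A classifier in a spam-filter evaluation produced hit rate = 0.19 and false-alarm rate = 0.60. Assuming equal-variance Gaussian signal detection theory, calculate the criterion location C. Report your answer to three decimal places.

Φ⁻¹(H) = Φ⁻¹(0.19) = -0.8779
Φ⁻¹(FA) = Φ⁻¹(0.60) = 0.2533
c = −½·[z(H) + z(FA)] = −0.5 × (-0.8779 + 0.2533) = 0.3123
c > 0: the classifier has a conservative response bias.

C = 0.312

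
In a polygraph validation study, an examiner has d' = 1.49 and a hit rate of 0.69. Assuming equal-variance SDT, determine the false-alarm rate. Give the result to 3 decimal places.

z(hit rate) = z(0.69) = 0.4959
z(FA) = z(H) − d' = 0.4959 − 1.49 = -0.9941
false-alarm rate = Φ(-0.9941) = 0.1601

false-alarm rate = 0.160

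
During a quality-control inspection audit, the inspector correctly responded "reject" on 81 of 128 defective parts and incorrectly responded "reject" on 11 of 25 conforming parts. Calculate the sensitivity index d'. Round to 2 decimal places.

H = 81/128 = 0.6328
FA = 11/25 = 0.4400
z(H) = z(0.6328) = 0.339
z(FA) = z(0.4400) = -0.151
d' = z(H) − z(FA) = 0.339 − (-0.151) = 0.490

d' = 0.49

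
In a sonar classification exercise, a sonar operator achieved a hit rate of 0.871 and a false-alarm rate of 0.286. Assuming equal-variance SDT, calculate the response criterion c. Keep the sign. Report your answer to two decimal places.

z(0.871) = 1.131, z(0.286) = -0.565
c = −½·[z(H) + z(FA)] = −0.5 × (1.131 + (-0.565)) = -0.283

c = -0.28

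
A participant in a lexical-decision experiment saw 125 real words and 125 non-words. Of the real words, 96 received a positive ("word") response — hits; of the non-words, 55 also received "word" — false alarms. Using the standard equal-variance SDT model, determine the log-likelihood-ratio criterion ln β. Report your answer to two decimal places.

ln β = -0.26

H = 96/125 = 0.7680
FA = 55/125 = 0.4400
Φ⁻¹(H) = Φ⁻¹(0.7680) = 0.732
Φ⁻¹(FA) = Φ⁻¹(0.4400) = -0.151
ln β = −½·[z(H)² − z(FA)²] = −0.5 × (0.536 − 0.023) = -0.2565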